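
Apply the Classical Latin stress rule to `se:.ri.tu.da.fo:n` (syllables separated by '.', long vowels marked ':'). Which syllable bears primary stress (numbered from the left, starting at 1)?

3

Classical Latin: stress the penult if heavy (long vowel or closed), else the antepenult.
Weights: 3 tu L, 4 da L, 5 fo:n H.
The penult (syllable 4, da) is light, so stress falls on the antepenult (syllable 3, tu).
Stress on syllable 3: se:.ri.ˈtu.da.fo:n.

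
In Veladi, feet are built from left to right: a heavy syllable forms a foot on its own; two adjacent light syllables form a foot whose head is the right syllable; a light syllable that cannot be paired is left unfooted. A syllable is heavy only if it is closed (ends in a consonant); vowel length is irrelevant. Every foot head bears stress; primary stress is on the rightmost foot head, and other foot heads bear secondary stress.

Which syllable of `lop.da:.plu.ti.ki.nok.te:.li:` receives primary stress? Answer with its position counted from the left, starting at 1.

Weights: 1 lop H, 2 da: L, 3 plu L, 4 ti L, 5 ki L, 6 nok H, 7 te: L, 8 li: L.
Parse left to right (heavy = foot alone; LL = one foot; stranded L unfooted): (ˈlop) (da:.ˈplu) (ti.ˈki) (ˈnok) (te:.ˈli:).
Foot heads: 1, 3, 5, 6, 8.
Primary stress on the rightmost head = syllable 8.
Primary stress: syllable 8 → lop.da:.plu.ti.ki.nok.te:.ˈli:.

8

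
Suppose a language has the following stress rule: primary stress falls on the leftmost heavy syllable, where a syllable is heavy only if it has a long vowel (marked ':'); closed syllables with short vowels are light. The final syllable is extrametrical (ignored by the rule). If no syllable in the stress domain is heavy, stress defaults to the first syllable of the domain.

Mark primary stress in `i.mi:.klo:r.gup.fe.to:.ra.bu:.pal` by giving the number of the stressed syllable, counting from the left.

The final syllable (9, pal) is extrametrical; the stress domain is syllables 1–8.
Weights: 1 i L, 2 mi: H, 3 klo:r H, 4 gup L, 5 fe L, 6 to: H, 7 ra L, 8 bu: H.
Heavy syllables in the domain: 2, 3, 6, 8. The leftmost is syllable 2 (mi:).
Primary stress: syllable 2 → i.ˈmi:.klo:r.gup.fe.to:.ra.bu:.pal.

2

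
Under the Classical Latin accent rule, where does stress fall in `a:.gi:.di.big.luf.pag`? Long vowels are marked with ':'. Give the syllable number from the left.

Classical Latin: stress the penult if heavy (long vowel or closed), else the antepenult.
Weights: 4 big H, 5 luf H, 6 pag H.
The penult (syllable 5, luf) is heavy, so it takes stress.
Stress on syllable 5: a:.gi:.di.big.ˈluf.pag.

5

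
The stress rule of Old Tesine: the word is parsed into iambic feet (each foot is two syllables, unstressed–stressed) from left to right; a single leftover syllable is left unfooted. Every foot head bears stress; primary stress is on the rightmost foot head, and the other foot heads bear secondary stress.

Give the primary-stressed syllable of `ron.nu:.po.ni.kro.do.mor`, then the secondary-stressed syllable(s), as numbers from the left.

Parse left to right into iambic (σˈσ) feet: (ron.ˈnu:) (po.ˈni) (kro.ˈdo) mor. Syllable 7 is left unfooted.
Foot heads (stressed positions): 2, 4, 6.
End Rule Rightmost: primary stress on the rightmost head = syllable 6.
Secondary stress on 2, 4: ron.ˌnu:.po.ˌni.kro.ˈdo.mor.

primary 6, secondary 2, 4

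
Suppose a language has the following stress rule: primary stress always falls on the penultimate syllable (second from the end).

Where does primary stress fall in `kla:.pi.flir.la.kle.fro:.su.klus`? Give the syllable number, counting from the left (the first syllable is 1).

The word has 8 syllables; the penultimate syllable (second from the end) is syllable 7 (su).
Primary stress: syllable 7 → kla:.pi.flir.la.kle.fro:.ˈsu.klus.

7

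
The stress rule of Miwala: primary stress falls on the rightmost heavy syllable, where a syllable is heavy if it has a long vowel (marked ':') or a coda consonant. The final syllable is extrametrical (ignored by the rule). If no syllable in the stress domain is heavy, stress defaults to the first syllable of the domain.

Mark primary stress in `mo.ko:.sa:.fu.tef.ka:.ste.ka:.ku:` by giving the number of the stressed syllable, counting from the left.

The final syllable (9, ku:) is extrametrical; the stress domain is syllables 1–8.
Weights: 1 mo L, 2 ko: H, 3 sa: H, 4 fu L, 5 tef H, 6 ka: H, 7 ste L, 8 ka: H.
Heavy syllables in the domain: 2, 3, 5, 6, 8. The rightmost is syllable 8 (ka:).
Primary stress: syllable 8 → mo.ko:.sa:.fu.tef.ka:.ste.ˈka:.ku:.

8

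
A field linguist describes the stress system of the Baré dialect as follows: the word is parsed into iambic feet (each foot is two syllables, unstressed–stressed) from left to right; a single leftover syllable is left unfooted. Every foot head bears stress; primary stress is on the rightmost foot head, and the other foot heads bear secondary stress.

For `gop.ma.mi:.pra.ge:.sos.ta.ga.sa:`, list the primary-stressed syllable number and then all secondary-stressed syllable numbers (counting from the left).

primary 8, secondary 2, 4, 6

Parse left to right into iambic (σˈσ) feet: (gop.ˈma) (mi:.ˈpra) (ge:.ˈsos) (ta.ˈga) sa:. Syllable 9 is left unfooted.
Foot heads (stressed positions): 2, 4, 6, 8.
End Rule Rightmost: primary stress on the rightmost head = syllable 8.
Secondary stress on 2, 4, 6: gop.ˌma.mi:.ˌpra.ge:.ˌsos.ta.ˈga.sa:.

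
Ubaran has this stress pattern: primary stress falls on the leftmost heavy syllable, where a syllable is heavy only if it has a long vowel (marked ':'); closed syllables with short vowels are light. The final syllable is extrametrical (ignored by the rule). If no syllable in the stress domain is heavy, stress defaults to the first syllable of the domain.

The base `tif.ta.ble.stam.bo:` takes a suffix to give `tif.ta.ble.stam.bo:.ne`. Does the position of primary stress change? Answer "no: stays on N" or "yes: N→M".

yes: 1→5

Base `tif.ta.ble.stam.bo:` (5 syllables):
  The final syllable (5, bo:) is extrametrical; the stress domain is syllables 1–4.
  Weights: 1 tif L, 2 ta L, 3 ble L, 4 stam L.
  No heavy syllable in the domain; default to the first syllable of the domain = syllable 1.
  → primary stress on syllable 1.
Suffixed `tif.ta.ble.stam.bo:.ne` (6 syllables):
  The final syllable (6, ne) is extrametrical; the stress domain is syllables 1–5.
  Weights: 1 tif L, 2 ta L, 3 ble L, 4 stam L, 5 bo: H.
  Heavy syllables in the domain: 5. The leftmost is syllable 5 (bo:).
  → primary stress on syllable 5.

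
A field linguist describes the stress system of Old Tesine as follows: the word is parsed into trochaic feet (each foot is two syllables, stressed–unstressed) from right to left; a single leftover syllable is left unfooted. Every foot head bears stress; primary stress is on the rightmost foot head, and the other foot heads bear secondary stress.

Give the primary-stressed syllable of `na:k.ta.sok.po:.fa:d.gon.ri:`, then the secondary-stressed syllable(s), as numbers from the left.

primary 6, secondary 2, 4

Parse right to left into trochaic (ˈσσ) feet: na:k (ˈta.sok) (ˈpo:.fa:d) (ˈgon.ri:). Syllable 1 is left unfooted.
Foot heads (stressed positions): 2, 4, 6.
End Rule Rightmost: primary stress on the rightmost head = syllable 6.
Secondary stress on 2, 4: na:k.ˌta.sok.ˌpo:.fa:d.ˈgon.ri:.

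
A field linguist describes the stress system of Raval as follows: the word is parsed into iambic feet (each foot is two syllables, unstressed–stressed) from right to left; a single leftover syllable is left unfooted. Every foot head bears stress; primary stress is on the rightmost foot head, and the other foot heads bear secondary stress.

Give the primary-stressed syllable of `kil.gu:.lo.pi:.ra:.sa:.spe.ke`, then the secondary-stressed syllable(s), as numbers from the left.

Parse right to left into iambic (σˈσ) feet: (kil.ˈgu:) (lo.ˈpi:) (ra:.ˈsa:) (spe.ˈke).
Foot heads (stressed positions): 2, 4, 6, 8.
End Rule Rightmost: primary stress on the rightmost head = syllable 8.
Secondary stress on 2, 4, 6: kil.ˌgu:.lo.ˌpi:.ra:.ˌsa:.spe.ˈke.

primary 8, secondary 2, 4, 6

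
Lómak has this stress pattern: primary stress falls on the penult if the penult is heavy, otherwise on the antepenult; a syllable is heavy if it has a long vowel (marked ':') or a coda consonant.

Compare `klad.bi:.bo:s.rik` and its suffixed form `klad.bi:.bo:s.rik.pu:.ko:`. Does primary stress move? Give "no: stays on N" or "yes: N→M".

yes: 3→5

Base `klad.bi:.bo:s.rik` (4 syllables):
  Weights: 2 bi: H, 3 bo:s H, 4 rik H.
  The penult (syllable 3, bo:s) is heavy, so it takes stress.
  → primary stress on syllable 3.
Suffixed `klad.bi:.bo:s.rik.pu:.ko:` (6 syllables):
  Weights: 4 rik H, 5 pu: H, 6 ko: H.
  The penult (syllable 5, pu:) is heavy, so it takes stress.
  → primary stress on syllable 5.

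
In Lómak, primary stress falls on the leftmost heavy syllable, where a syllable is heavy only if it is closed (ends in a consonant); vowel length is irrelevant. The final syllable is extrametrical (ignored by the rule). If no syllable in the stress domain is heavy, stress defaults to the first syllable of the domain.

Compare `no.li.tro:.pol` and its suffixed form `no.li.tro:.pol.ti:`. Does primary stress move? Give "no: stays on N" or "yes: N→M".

yes: 1→4

Base `no.li.tro:.pol` (4 syllables):
  The final syllable (4, pol) is extrametrical; the stress domain is syllables 1–3.
  Weights: 1 no L, 2 li L, 3 tro: L.
  No heavy syllable in the domain; default to the first syllable of the domain = syllable 1.
  → primary stress on syllable 1.
Suffixed `no.li.tro:.pol.ti:` (5 syllables):
  The final syllable (5, ti:) is extrametrical; the stress domain is syllables 1–4.
  Weights: 1 no L, 2 li L, 3 tro: L, 4 pol H.
  Heavy syllables in the domain: 4. The leftmost is syllable 4 (pol).
  → primary stress on syllable 4.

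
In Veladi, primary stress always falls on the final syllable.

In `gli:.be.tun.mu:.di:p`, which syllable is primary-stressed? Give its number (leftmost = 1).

5

The word has 5 syllables; the final syllable is syllable 5 (di:p).
Primary stress: syllable 5 → gli:.be.tun.mu:.ˈdi:p.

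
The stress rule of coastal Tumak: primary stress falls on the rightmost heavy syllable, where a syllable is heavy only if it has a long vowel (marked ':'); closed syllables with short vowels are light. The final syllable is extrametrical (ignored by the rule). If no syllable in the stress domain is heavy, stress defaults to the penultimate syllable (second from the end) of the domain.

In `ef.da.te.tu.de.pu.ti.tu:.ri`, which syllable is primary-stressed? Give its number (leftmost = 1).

8

The final syllable (9, ri) is extrametrical; the stress domain is syllables 1–8.
Weights: 1 ef L, 2 da L, 3 te L, 4 tu L, 5 de L, 6 pu L, 7 ti L, 8 tu: H.
Heavy syllables in the domain: 8. The rightmost is syllable 8 (tu:).
Primary stress: syllable 8 → ef.da.te.tu.de.pu.ti.ˈtu:.ri.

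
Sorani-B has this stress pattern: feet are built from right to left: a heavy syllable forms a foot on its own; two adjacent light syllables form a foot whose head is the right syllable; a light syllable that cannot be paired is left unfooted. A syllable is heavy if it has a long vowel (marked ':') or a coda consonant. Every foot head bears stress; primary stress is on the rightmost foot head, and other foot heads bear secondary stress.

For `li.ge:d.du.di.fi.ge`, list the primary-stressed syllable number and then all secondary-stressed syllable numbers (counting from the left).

primary 6, secondary 2, 4

Weights: 1 li L, 2 ge:d H, 3 du L, 4 di L, 5 fi L, 6 ge L.
Parse right to left (heavy = foot alone; LL = one foot; stranded L unfooted): li (ˈge:d) (du.ˈdi) (fi.ˈge).
Foot heads: 2, 4, 6.
Primary stress on the rightmost head = syllable 6.
Secondary stress on 2, 4: li.ˌge:d.du.ˌdi.fi.ˈge.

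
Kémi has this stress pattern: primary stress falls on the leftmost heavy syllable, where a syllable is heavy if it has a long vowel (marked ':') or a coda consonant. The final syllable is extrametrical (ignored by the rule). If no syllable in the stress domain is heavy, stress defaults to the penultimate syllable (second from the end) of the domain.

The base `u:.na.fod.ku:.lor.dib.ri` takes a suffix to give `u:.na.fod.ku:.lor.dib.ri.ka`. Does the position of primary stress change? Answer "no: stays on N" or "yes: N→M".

no: stays on 1

Base `u:.na.fod.ku:.lor.dib.ri` (7 syllables):
  The final syllable (7, ri) is extrametrical; the stress domain is syllables 1–6.
  Weights: 1 u: H, 2 na L, 3 fod H, 4 ku: H, 5 lor H, 6 dib H.
  Heavy syllables in the domain: 1, 3, 4, 5, 6. The leftmost is syllable 1 (u:).
  → primary stress on syllable 1.
Suffixed `u:.na.fod.ku:.lor.dib.ri.ka` (8 syllables):
  The final syllable (8, ka) is extrametrical; the stress domain is syllables 1–7.
  Weights: 1 u: H, 2 na L, 3 fod H, 4 ku: H, 5 lor H, 6 dib H, 7 ri L.
  Heavy syllables in the domain: 1, 3, 4, 5, 6. The leftmost is syllable 1 (u:).
  → primary stress on syllable 1.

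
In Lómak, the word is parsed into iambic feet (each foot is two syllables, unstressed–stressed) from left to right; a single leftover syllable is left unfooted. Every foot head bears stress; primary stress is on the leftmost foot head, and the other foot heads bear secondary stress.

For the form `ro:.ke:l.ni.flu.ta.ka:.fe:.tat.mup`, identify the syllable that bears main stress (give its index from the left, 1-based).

Parse left to right into iambic (σˈσ) feet: (ro:.ˈke:l) (ni.ˈflu) (ta.ˈka:) (fe:.ˈtat) mup. Syllable 9 is left unfooted.
Foot heads (stressed positions): 2, 4, 6, 8.
End Rule Leftmost: primary stress on the leftmost head = syllable 2.
Primary stress: syllable 2 → ro:.ˈke:l.ni.flu.ta.ka:.fe:.tat.mup.

2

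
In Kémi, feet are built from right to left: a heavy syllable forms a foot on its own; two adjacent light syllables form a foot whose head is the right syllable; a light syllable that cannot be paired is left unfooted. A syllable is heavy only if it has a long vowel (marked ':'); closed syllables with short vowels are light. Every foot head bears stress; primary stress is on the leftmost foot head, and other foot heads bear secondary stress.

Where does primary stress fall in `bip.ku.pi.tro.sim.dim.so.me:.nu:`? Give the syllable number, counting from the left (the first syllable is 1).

3

Weights: 1 bip L, 2 ku L, 3 pi L, 4 tro L, 5 sim L, 6 dim L, 7 so L, 8 me: H, 9 nu: H.
Parse right to left (heavy = foot alone; LL = one foot; stranded L unfooted): bip (ku.ˈpi) (tro.ˈsim) (dim.ˈso) (ˈme:) (ˈnu:).
Foot heads: 3, 5, 7, 8, 9.
Primary stress on the leftmost head = syllable 3.
Primary stress: syllable 3 → bip.ku.ˈpi.tro.sim.dim.so.me:.nu:.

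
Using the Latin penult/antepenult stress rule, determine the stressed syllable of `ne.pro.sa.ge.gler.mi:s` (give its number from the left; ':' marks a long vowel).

5

Classical Latin: stress the penult if heavy (long vowel or closed), else the antepenult.
Weights: 4 ge L, 5 gler H, 6 mi:s H.
The penult (syllable 5, gler) is heavy, so it takes stress.
Stress on syllable 5: ne.pro.sa.ge.ˈgler.mi:s.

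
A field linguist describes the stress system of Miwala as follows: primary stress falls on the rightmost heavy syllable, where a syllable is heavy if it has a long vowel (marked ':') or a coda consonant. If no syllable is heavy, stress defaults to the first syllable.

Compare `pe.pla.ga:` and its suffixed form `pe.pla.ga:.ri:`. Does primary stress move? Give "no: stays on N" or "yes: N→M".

Base `pe.pla.ga:` (3 syllables):
  Weights: 1 pe L, 2 pla L, 3 ga: H.
  Heavy syllables in the domain: 3. The rightmost is syllable 3 (ga:).
  → primary stress on syllable 3.
Suffixed `pe.pla.ga:.ri:` (4 syllables):
  Weights: 1 pe L, 2 pla L, 3 ga: H, 4 ri: H.
  Heavy syllables in the domain: 3, 4. The rightmost is syllable 4 (ri:).
  → primary stress on syllable 4.

yes: 3→4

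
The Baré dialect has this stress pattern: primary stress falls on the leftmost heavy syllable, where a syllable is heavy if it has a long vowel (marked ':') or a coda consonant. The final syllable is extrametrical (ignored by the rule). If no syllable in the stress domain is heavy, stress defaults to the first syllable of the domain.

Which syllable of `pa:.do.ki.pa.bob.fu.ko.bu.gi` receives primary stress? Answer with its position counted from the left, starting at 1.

The final syllable (9, gi) is extrametrical; the stress domain is syllables 1–8.
Weights: 1 pa: H, 2 do L, 3 ki L, 4 pa L, 5 bob H, 6 fu L, 7 ko L, 8 bu L.
Heavy syllables in the domain: 1, 5. The leftmost is syllable 1 (pa:).
Primary stress: syllable 1 → ˈpa:.do.ki.pa.bob.fu.ko.bu.gi.

1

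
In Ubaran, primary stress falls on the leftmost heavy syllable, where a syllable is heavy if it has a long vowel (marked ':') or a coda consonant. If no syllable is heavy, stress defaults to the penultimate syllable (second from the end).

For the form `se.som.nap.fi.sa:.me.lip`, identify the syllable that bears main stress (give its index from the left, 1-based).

2

Weights: 1 se L, 2 som H, 3 nap H, 4 fi L, 5 sa: H, 6 me L, 7 lip H.
Heavy syllables in the domain: 2, 3, 5, 7. The leftmost is syllable 2 (som).
Primary stress: syllable 2 → se.ˈsom.nap.fi.sa:.me.lip.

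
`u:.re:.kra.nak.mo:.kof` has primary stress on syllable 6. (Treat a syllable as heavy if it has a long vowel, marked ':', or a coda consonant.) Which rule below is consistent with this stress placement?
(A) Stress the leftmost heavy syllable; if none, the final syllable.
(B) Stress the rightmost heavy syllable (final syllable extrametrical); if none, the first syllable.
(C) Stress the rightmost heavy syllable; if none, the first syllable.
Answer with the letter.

Rule A → syllable 1 (observed: 6).
Rule B → syllable 5 (observed: 6).
Rule C → syllable 6 ✓.

C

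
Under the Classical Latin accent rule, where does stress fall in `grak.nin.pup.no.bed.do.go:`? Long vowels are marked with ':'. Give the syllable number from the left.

Classical Latin: stress the penult if heavy (long vowel or closed), else the antepenult.
Weights: 5 bed H, 6 do L, 7 go: H.
The penult (syllable 6, do) is light, so stress falls on the antepenult (syllable 5, bed).
Stress on syllable 5: grak.nin.pup.no.ˈbed.do.go:.

5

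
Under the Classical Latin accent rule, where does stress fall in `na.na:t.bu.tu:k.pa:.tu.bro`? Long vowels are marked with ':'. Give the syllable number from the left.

Classical Latin: stress the penult if heavy (long vowel or closed), else the antepenult.
Weights: 5 pa: H, 6 tu L, 7 bro L.
The penult (syllable 6, tu) is light, so stress falls on the antepenult (syllable 5, pa:).
Stress on syllable 5: na.na:t.bu.tu:k.ˈpa:.tu.bro.

5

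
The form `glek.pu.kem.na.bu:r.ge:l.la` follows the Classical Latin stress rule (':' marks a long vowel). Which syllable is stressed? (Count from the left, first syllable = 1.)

6

Classical Latin: stress the penult if heavy (long vowel or closed), else the antepenult.
Weights: 5 bu:r H, 6 ge:l H, 7 la L.
The penult (syllable 6, ge:l) is heavy, so it takes stress.
Stress on syllable 6: glek.pu.kem.na.bu:r.ˈge:l.la.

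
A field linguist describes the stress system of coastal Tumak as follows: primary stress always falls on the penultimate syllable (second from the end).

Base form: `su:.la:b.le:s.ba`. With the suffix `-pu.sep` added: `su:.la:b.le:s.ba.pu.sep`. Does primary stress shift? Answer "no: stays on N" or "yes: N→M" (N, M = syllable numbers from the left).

yes: 3→5

Base `su:.la:b.le:s.ba` (4 syllables):
  The word has 4 syllables; the penultimate syllable (second from the end) is syllable 3 (le:s).
  → primary stress on syllable 3.
Suffixed `su:.la:b.le:s.ba.pu.sep` (6 syllables):
  The word has 6 syllables; the penultimate syllable (second from the end) is syllable 5 (pu).
  → primary stress on syllable 5.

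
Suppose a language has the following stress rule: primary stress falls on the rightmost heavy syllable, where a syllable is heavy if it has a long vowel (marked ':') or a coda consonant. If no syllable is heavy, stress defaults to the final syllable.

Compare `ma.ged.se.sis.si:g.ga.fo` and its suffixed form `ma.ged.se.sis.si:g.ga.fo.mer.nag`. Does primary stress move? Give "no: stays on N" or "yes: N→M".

Base `ma.ged.se.sis.si:g.ga.fo` (7 syllables):
  Weights: 1 ma L, 2 ged H, 3 se L, 4 sis H, 5 si:g H, 6 ga L, 7 fo L.
  Heavy syllables in the domain: 2, 4, 5. The rightmost is syllable 5 (si:g).
  → primary stress on syllable 5.
Suffixed `ma.ged.se.sis.si:g.ga.fo.mer.nag` (9 syllables):
  Weights: 1 ma L, 2 ged H, 3 se L, 4 sis H, 5 si:g H, 6 ga L, 7 fo L, 8 mer H, 9 nag H.
  Heavy syllables in the domain: 2, 4, 5, 8, 9. The rightmost is syllable 9 (nag).
  → primary stress on syllable 9.

yes: 5→9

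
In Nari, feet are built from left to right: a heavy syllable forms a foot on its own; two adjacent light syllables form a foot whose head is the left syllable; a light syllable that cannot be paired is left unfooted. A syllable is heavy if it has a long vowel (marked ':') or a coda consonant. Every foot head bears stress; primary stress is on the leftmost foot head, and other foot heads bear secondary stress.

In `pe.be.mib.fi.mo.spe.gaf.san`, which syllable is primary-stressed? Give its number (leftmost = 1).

1

Weights: 1 pe L, 2 be L, 3 mib H, 4 fi L, 5 mo L, 6 spe L, 7 gaf H, 8 san H.
Parse left to right (heavy = foot alone; LL = one foot; stranded L unfooted): (ˈpe.be) (ˈmib) (ˈfi.mo) spe (ˈgaf) (ˈsan).
Foot heads: 1, 3, 4, 7, 8.
Primary stress on the leftmost head = syllable 1.
Primary stress: syllable 1 → ˈpe.be.mib.fi.mo.spe.gaf.san.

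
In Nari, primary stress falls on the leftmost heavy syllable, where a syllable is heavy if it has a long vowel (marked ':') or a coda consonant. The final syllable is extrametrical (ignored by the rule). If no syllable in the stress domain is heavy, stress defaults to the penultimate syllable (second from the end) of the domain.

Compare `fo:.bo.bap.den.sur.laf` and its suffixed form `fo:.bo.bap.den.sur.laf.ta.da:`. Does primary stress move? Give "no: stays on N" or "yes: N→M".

no: stays on 1

Base `fo:.bo.bap.den.sur.laf` (6 syllables):
  The final syllable (6, laf) is extrametrical; the stress domain is syllables 1–5.
  Weights: 1 fo: H, 2 bo L, 3 bap H, 4 den H, 5 sur H.
  Heavy syllables in the domain: 1, 3, 4, 5. The leftmost is syllable 1 (fo:).
  → primary stress on syllable 1.
Suffixed `fo:.bo.bap.den.sur.laf.ta.da:` (8 syllables):
  The final syllable (8, da:) is extrametrical; the stress domain is syllables 1–7.
  Weights: 1 fo: H, 2 bo L, 3 bap H, 4 den H, 5 sur H, 6 laf H, 7 ta L.
  Heavy syllables in the domain: 1, 3, 4, 5, 6. The leftmost is syllable 1 (fo:).
  → primary stress on syllable 1.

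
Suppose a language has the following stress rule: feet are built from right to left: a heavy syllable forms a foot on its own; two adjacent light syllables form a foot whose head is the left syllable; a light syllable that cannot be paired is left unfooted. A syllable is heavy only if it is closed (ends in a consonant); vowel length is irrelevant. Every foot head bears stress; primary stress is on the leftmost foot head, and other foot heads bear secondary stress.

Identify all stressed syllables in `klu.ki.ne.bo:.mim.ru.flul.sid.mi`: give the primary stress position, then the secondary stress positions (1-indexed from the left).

primary 1, secondary 3, 5, 7, 8

Weights: 1 klu L, 2 ki L, 3 ne L, 4 bo: L, 5 mim H, 6 ru L, 7 flul H, 8 sid H, 9 mi L.
Parse right to left (heavy = foot alone; LL = one foot; stranded L unfooted): (ˈklu.ki) (ˈne.bo:) (ˈmim) ru (ˈflul) (ˈsid) mi.
Foot heads: 1, 3, 5, 7, 8.
Primary stress on the leftmost head = syllable 1.
Secondary stress on 3, 5, 7, 8: ˈklu.ki.ˌne.bo:.ˌmim.ru.ˌflul.ˌsid.mi.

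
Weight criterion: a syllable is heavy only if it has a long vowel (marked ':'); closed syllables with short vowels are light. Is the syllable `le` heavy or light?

`le`: short vowel, open (no coda). Short vowel → light.

light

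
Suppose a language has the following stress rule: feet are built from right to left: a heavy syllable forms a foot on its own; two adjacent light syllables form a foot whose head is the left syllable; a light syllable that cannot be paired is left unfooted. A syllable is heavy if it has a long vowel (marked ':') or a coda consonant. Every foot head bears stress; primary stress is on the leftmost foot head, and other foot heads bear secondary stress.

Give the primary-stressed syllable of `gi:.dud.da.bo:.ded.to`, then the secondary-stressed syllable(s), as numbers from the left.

primary 1, secondary 2, 4, 5

Weights: 1 gi: H, 2 dud H, 3 da L, 4 bo: H, 5 ded H, 6 to L.
Parse right to left (heavy = foot alone; LL = one foot; stranded L unfooted): (ˈgi:) (ˈdud) da (ˈbo:) (ˈded) to.
Foot heads: 1, 2, 4, 5.
Primary stress on the leftmost head = syllable 1.
Secondary stress on 2, 4, 5: ˈgi:.ˌdud.da.ˌbo:.ˌded.to.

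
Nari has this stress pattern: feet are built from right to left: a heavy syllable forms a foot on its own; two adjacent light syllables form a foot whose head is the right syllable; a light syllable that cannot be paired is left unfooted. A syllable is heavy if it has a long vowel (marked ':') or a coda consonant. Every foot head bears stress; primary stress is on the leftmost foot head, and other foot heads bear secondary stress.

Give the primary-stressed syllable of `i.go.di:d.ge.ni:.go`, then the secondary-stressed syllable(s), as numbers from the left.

primary 2, secondary 3, 5

Weights: 1 i L, 2 go L, 3 di:d H, 4 ge L, 5 ni: H, 6 go L.
Parse right to left (heavy = foot alone; LL = one foot; stranded L unfooted): (i.ˈgo) (ˈdi:d) ge (ˈni:) go.
Foot heads: 2, 3, 5.
Primary stress on the leftmost head = syllable 2.
Secondary stress on 3, 5: i.ˈgo.ˌdi:d.ge.ˌni:.go.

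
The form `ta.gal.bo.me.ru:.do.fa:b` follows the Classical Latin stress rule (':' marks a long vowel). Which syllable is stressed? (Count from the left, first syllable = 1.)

5

Classical Latin: stress the penult if heavy (long vowel or closed), else the antepenult.
Weights: 5 ru: H, 6 do L, 7 fa:b H.
The penult (syllable 6, do) is light, so stress falls on the antepenult (syllable 5, ru:).
Stress on syllable 5: ta.gal.bo.me.ˈru:.do.fa:b.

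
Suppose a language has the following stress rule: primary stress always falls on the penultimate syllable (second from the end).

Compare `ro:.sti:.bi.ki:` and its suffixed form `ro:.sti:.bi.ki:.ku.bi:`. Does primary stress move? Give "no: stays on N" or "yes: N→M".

yes: 3→5

Base `ro:.sti:.bi.ki:` (4 syllables):
  The word has 4 syllables; the penultimate syllable (second from the end) is syllable 3 (bi).
  → primary stress on syllable 3.
Suffixed `ro:.sti:.bi.ki:.ku.bi:` (6 syllables):
  The word has 6 syllables; the penultimate syllable (second from the end) is syllable 5 (ku).
  → primary stress on syllable 5.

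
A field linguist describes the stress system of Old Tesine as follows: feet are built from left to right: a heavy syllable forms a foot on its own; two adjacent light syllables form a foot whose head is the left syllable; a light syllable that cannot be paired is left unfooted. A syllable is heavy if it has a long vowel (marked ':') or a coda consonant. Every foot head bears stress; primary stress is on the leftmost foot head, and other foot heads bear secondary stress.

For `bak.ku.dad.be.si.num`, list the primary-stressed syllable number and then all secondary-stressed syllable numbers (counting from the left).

Weights: 1 bak H, 2 ku L, 3 dad H, 4 be L, 5 si L, 6 num H.
Parse left to right (heavy = foot alone; LL = one foot; stranded L unfooted): (ˈbak) ku (ˈdad) (ˈbe.si) (ˈnum).
Foot heads: 1, 3, 4, 6.
Primary stress on the leftmost head = syllable 1.
Secondary stress on 3, 4, 6: ˈbak.ku.ˌdad.ˌbe.si.ˌnum.

primary 1, secondary 3, 4, 6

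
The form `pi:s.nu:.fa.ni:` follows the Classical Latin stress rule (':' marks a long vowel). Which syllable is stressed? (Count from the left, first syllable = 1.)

Classical Latin: stress the penult if heavy (long vowel or closed), else the antepenult.
Weights: 2 nu: H, 3 fa L, 4 ni: H.
The penult (syllable 3, fa) is light, so stress falls on the antepenult (syllable 2, nu:).
Stress on syllable 2: pi:s.ˈnu:.fa.ni:.

2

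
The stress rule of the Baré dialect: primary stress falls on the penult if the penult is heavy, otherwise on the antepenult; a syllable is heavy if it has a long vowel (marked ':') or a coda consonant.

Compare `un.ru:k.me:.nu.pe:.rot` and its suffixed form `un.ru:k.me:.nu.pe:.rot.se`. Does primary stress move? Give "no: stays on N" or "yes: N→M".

yes: 5→6

Base `un.ru:k.me:.nu.pe:.rot` (6 syllables):
  Weights: 4 nu L, 5 pe: H, 6 rot H.
  The penult (syllable 5, pe:) is heavy, so it takes stress.
  → primary stress on syllable 5.
Suffixed `un.ru:k.me:.nu.pe:.rot.se` (7 syllables):
  Weights: 5 pe: H, 6 rot H, 7 se L.
  The penult (syllable 6, rot) is heavy, so it takes stress.
  → primary stress on syllable 6.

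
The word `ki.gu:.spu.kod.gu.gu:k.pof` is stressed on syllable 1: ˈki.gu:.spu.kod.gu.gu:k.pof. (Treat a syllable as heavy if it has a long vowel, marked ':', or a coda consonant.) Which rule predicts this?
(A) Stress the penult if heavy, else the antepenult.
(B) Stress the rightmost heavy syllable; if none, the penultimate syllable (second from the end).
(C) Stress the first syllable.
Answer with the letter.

C

Rule A → syllable 6 (observed: 1).
Rule B → syllable 7 (observed: 1).
Rule C → syllable 1 ✓.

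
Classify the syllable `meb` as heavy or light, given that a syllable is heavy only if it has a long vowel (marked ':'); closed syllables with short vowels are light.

light

`meb`: short vowel, closed (coda /b/). Short vowel → light.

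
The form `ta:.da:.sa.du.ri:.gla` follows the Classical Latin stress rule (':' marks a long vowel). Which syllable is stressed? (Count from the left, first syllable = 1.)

Classical Latin: stress the penult if heavy (long vowel or closed), else the antepenult.
Weights: 4 du L, 5 ri: H, 6 gla L.
The penult (syllable 5, ri:) is heavy, so it takes stress.
Stress on syllable 5: ta:.da:.sa.du.ˈri:.gla.

5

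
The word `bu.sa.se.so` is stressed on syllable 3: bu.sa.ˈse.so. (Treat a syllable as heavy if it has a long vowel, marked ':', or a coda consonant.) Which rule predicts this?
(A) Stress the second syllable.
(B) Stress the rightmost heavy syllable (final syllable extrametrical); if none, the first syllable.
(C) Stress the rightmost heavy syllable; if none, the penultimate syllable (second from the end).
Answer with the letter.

Rule A → syllable 2 (observed: 3).
Rule B → syllable 1 (observed: 3).
Rule C → syllable 3 ✓.

C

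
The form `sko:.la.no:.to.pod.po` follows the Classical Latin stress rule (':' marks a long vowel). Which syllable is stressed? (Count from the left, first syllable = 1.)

Classical Latin: stress the penult if heavy (long vowel or closed), else the antepenult.
Weights: 4 to L, 5 pod H, 6 po L.
The penult (syllable 5, pod) is heavy, so it takes stress.
Stress on syllable 5: sko:.la.no:.to.ˈpod.po.

5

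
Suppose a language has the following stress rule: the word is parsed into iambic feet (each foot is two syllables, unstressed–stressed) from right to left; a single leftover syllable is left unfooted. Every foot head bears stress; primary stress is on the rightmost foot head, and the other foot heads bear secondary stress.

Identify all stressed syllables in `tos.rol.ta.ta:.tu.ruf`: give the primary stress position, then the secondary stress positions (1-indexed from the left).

Parse right to left into iambic (σˈσ) feet: (tos.ˈrol) (ta.ˈta:) (tu.ˈruf).
Foot heads (stressed positions): 2, 4, 6.
End Rule Rightmost: primary stress on the rightmost head = syllable 6.
Secondary stress on 2, 4: tos.ˌrol.ta.ˌta:.tu.ˈruf.

primary 6, secondary 2, 4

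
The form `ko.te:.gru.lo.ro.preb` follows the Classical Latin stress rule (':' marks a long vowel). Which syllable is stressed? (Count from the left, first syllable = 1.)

Classical Latin: stress the penult if heavy (long vowel or closed), else the antepenult.
Weights: 4 lo L, 5 ro L, 6 preb H.
The penult (syllable 5, ro) is light, so stress falls on the antepenult (syllable 4, lo).
Stress on syllable 4: ko.te:.gru.ˈlo.ro.preb.

4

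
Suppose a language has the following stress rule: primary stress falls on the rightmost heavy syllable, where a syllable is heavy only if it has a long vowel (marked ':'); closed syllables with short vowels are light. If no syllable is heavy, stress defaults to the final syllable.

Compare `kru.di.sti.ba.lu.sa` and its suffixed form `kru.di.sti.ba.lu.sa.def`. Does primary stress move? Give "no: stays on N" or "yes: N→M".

yes: 6→7

Base `kru.di.sti.ba.lu.sa` (6 syllables):
  Weights: 1 kru L, 2 di L, 3 sti L, 4 ba L, 5 lu L, 6 sa L.
  No heavy syllable in the domain; default to the final syllable = syllable 6.
  → primary stress on syllable 6.
Suffixed `kru.di.sti.ba.lu.sa.def` (7 syllables):
  Weights: 1 kru L, 2 di L, 3 sti L, 4 ba L, 5 lu L, 6 sa L, 7 def L.
  No heavy syllable in the domain; default to the final syllable = syllable 7.
  → primary stress on syllable 7.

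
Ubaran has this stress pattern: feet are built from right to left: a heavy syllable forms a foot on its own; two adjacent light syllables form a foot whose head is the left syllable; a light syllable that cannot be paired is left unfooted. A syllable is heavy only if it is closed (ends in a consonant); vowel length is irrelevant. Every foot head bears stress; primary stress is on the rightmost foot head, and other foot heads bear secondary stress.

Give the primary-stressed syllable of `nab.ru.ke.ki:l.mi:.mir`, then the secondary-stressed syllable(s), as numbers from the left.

primary 6, secondary 1, 2, 4

Weights: 1 nab H, 2 ru L, 3 ke L, 4 ki:l H, 5 mi: L, 6 mir H.
Parse right to left (heavy = foot alone; LL = one foot; stranded L unfooted): (ˈnab) (ˈru.ke) (ˈki:l) mi: (ˈmir).
Foot heads: 1, 2, 4, 6.
Primary stress on the rightmost head = syllable 6.
Secondary stress on 1, 2, 4: ˌnab.ˌru.ke.ˌki:l.mi:.ˈmir.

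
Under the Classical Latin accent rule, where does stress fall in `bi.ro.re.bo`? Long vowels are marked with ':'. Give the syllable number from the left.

2

Classical Latin: stress the penult if heavy (long vowel or closed), else the antepenult.
Weights: 2 ro L, 3 re L, 4 bo L.
The penult (syllable 3, re) is light, so stress falls on the antepenult (syllable 2, ro).
Stress on syllable 2: bi.ˈro.re.bo.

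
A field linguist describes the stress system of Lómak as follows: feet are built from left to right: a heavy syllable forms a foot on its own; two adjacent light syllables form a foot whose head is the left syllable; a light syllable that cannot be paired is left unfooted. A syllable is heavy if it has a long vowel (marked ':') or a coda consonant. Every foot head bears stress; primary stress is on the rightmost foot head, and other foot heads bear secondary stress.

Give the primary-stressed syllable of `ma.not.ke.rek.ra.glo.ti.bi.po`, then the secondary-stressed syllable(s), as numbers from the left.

Weights: 1 ma L, 2 not H, 3 ke L, 4 rek H, 5 ra L, 6 glo L, 7 ti L, 8 bi L, 9 po L.
Parse left to right (heavy = foot alone; LL = one foot; stranded L unfooted): ma (ˈnot) ke (ˈrek) (ˈra.glo) (ˈti.bi) po.
Foot heads: 2, 4, 5, 7.
Primary stress on the rightmost head = syllable 7.
Secondary stress on 2, 4, 5: ma.ˌnot.ke.ˌrek.ˌra.glo.ˈti.bi.po.

primary 7, secondary 2, 4, 5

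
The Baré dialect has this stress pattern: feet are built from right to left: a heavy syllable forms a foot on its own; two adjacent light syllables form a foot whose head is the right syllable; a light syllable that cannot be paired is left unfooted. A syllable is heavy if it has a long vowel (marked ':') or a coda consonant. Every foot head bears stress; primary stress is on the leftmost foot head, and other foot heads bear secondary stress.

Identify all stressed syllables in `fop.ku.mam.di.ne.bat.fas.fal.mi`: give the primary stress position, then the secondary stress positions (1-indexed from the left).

primary 1, secondary 3, 5, 6, 7, 8

Weights: 1 fop H, 2 ku L, 3 mam H, 4 di L, 5 ne L, 6 bat H, 7 fas H, 8 fal H, 9 mi L.
Parse right to left (heavy = foot alone; LL = one foot; stranded L unfooted): (ˈfop) ku (ˈmam) (di.ˈne) (ˈbat) (ˈfas) (ˈfal) mi.
Foot heads: 1, 3, 5, 6, 7, 8.
Primary stress on the leftmost head = syllable 1.
Secondary stress on 3, 5, 6, 7, 8: ˈfop.ku.ˌmam.di.ˌne.ˌbat.ˌfas.ˌfal.mi.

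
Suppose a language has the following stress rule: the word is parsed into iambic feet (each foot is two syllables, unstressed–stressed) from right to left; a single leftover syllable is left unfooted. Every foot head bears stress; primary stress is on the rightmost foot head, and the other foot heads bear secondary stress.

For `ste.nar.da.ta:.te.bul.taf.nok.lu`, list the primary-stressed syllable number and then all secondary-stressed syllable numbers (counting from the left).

primary 9, secondary 3, 5, 7

Parse right to left into iambic (σˈσ) feet: ste (nar.ˈda) (ta:.ˈte) (bul.ˈtaf) (nok.ˈlu). Syllable 1 is left unfooted.
Foot heads (stressed positions): 3, 5, 7, 9.
End Rule Rightmost: primary stress on the rightmost head = syllable 9.
Secondary stress on 3, 5, 7: ste.nar.ˌda.ta:.ˌte.bul.ˌtaf.nok.ˈlu.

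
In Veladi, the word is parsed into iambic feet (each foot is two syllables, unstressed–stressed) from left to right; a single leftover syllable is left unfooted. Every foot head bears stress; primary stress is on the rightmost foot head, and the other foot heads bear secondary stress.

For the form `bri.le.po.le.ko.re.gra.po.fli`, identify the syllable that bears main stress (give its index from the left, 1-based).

8

Parse left to right into iambic (σˈσ) feet: (bri.ˈle) (po.ˈle) (ko.ˈre) (gra.ˈpo) fli. Syllable 9 is left unfooted.
Foot heads (stressed positions): 2, 4, 6, 8.
End Rule Rightmost: primary stress on the rightmost head = syllable 8.
Primary stress: syllable 8 → bri.le.po.le.ko.re.gra.ˈpo.fli.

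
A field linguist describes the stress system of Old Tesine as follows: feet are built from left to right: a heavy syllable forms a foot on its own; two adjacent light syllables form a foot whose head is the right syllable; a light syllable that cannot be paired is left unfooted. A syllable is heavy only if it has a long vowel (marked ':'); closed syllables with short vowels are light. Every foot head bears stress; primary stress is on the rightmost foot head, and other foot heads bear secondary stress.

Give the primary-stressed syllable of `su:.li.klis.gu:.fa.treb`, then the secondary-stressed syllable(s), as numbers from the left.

Weights: 1 su: H, 2 li L, 3 klis L, 4 gu: H, 5 fa L, 6 treb L.
Parse left to right (heavy = foot alone; LL = one foot; stranded L unfooted): (ˈsu:) (li.ˈklis) (ˈgu:) (fa.ˈtreb).
Foot heads: 1, 3, 4, 6.
Primary stress on the rightmost head = syllable 6.
Secondary stress on 1, 3, 4: ˌsu:.li.ˌklis.ˌgu:.fa.ˈtreb.

primary 6, secondary 1, 3, 4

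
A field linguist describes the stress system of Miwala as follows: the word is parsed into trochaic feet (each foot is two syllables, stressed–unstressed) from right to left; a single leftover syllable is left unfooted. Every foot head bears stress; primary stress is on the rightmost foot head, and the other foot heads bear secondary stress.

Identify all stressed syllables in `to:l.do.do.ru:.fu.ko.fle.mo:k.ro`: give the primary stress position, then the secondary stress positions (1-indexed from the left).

Parse right to left into trochaic (ˈσσ) feet: to:l (ˈdo.do) (ˈru:.fu) (ˈko.fle) (ˈmo:k.ro). Syllable 1 is left unfooted.
Foot heads (stressed positions): 2, 4, 6, 8.
End Rule Rightmost: primary stress on the rightmost head = syllable 8.
Secondary stress on 2, 4, 6: to:l.ˌdo.do.ˌru:.fu.ˌko.fle.ˈmo:k.ro.

primary 8, secondary 2, 4, 6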